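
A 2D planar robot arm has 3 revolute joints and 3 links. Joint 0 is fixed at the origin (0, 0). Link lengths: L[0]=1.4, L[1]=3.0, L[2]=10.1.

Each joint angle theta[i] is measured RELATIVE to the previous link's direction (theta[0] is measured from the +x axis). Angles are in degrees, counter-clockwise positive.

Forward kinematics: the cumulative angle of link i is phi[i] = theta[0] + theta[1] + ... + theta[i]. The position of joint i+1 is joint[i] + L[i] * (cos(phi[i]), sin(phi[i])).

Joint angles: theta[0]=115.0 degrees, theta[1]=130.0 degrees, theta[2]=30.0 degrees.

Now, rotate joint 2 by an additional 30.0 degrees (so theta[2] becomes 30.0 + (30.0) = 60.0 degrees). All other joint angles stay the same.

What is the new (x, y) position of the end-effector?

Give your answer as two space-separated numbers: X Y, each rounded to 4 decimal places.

Answer: 3.9336 -9.7235

Derivation:
joint[0] = (0.0000, 0.0000)  (base)
link 0: phi[0] = 115 = 115 deg
  cos(115 deg) = -0.4226, sin(115 deg) = 0.9063
  joint[1] = (0.0000, 0.0000) + 1.4 * (-0.4226, 0.9063) = (0.0000 + -0.5917, 0.0000 + 1.2688) = (-0.5917, 1.2688)
link 1: phi[1] = 115 + 130 = 245 deg
  cos(245 deg) = -0.4226, sin(245 deg) = -0.9063
  joint[2] = (-0.5917, 1.2688) + 3 * (-0.4226, -0.9063) = (-0.5917 + -1.2679, 1.2688 + -2.7189) = (-1.8595, -1.4501)
link 2: phi[2] = 115 + 130 + 60 = 305 deg
  cos(305 deg) = 0.5736, sin(305 deg) = -0.8192
  joint[3] = (-1.8595, -1.4501) + 10.1 * (0.5736, -0.8192) = (-1.8595 + 5.7931, -1.4501 + -8.2734) = (3.9336, -9.7235)
End effector: (3.9336, -9.7235)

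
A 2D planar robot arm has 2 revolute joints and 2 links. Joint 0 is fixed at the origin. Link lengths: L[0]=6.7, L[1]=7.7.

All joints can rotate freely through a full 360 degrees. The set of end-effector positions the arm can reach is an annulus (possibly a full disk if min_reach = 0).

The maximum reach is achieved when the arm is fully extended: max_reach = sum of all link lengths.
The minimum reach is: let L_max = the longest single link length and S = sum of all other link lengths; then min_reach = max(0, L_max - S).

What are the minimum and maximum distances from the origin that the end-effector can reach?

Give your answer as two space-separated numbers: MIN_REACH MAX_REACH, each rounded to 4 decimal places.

Link lengths: [6.7, 7.7]
max_reach = 6.7 + 7.7 = 14.4
L_max = max([6.7, 7.7]) = 7.7
S (sum of others) = 14.4 - 7.7 = 6.7
min_reach = max(0, 7.7 - 6.7) = max(0, 1) = 1

Answer: 1.0000 14.4000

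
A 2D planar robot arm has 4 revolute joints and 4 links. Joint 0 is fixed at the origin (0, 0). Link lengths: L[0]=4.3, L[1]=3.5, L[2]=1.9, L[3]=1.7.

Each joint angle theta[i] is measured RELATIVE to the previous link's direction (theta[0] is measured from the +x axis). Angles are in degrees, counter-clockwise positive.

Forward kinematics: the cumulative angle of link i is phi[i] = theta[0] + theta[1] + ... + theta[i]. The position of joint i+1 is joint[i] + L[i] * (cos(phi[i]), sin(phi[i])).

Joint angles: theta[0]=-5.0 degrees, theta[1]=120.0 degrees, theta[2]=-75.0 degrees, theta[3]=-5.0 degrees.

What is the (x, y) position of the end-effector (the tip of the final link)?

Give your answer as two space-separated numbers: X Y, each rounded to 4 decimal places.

Answer: 5.6525 4.9937

Derivation:
joint[0] = (0.0000, 0.0000)  (base)
link 0: phi[0] = -5 = -5 deg
  cos(-5 deg) = 0.9962, sin(-5 deg) = -0.0872
  joint[1] = (0.0000, 0.0000) + 4.3 * (0.9962, -0.0872) = (0.0000 + 4.2836, 0.0000 + -0.3748) = (4.2836, -0.3748)
link 1: phi[1] = -5 + 120 = 115 deg
  cos(115 deg) = -0.4226, sin(115 deg) = 0.9063
  joint[2] = (4.2836, -0.3748) + 3.5 * (-0.4226, 0.9063) = (4.2836 + -1.4792, -0.3748 + 3.1721) = (2.8045, 2.7973)
link 2: phi[2] = -5 + 120 + -75 = 40 deg
  cos(40 deg) = 0.7660, sin(40 deg) = 0.6428
  joint[3] = (2.8045, 2.7973) + 1.9 * (0.7660, 0.6428) = (2.8045 + 1.4555, 2.7973 + 1.2213) = (4.2600, 4.0186)
link 3: phi[3] = -5 + 120 + -75 + -5 = 35 deg
  cos(35 deg) = 0.8192, sin(35 deg) = 0.5736
  joint[4] = (4.2600, 4.0186) + 1.7 * (0.8192, 0.5736) = (4.2600 + 1.3926, 4.0186 + 0.9751) = (5.6525, 4.9937)
End effector: (5.6525, 4.9937)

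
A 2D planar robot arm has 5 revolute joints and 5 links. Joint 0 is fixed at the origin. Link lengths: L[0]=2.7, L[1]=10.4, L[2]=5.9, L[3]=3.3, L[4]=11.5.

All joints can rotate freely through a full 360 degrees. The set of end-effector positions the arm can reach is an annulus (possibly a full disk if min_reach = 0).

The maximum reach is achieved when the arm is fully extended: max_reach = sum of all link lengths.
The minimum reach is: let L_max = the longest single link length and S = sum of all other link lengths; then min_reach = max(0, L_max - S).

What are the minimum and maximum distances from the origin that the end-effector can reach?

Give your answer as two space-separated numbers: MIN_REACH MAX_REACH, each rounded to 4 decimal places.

Link lengths: [2.7, 10.4, 5.9, 3.3, 11.5]
max_reach = 2.7 + 10.4 + 5.9 + 3.3 + 11.5 = 33.8
L_max = max([2.7, 10.4, 5.9, 3.3, 11.5]) = 11.5
S (sum of others) = 33.8 - 11.5 = 22.3
min_reach = max(0, 11.5 - 22.3) = max(0, -10.8) = 0

Answer: 0.0000 33.8000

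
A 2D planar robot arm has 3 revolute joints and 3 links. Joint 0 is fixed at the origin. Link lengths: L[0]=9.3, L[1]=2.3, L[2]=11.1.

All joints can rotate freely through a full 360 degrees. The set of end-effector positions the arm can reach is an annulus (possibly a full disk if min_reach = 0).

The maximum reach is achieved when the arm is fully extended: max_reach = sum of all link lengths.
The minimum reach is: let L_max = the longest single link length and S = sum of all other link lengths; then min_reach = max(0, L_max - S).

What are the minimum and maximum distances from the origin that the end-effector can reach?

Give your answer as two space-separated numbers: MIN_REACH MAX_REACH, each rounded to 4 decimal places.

Link lengths: [9.3, 2.3, 11.1]
max_reach = 9.3 + 2.3 + 11.1 = 22.7
L_max = max([9.3, 2.3, 11.1]) = 11.1
S (sum of others) = 22.7 - 11.1 = 11.6
min_reach = max(0, 11.1 - 11.6) = max(0, -0.5) = 0

Answer: 0.0000 22.7000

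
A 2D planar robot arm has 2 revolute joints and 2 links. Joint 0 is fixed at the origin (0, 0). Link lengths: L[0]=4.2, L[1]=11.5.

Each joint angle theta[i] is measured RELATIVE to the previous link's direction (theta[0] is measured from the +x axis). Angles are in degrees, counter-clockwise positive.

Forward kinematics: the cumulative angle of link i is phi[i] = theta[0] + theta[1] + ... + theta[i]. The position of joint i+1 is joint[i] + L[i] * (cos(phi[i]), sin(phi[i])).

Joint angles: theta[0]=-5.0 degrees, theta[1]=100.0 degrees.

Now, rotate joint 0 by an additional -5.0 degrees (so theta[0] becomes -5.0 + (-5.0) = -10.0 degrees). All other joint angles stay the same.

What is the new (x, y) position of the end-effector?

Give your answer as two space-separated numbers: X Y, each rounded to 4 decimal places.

Answer: 4.1362 10.7707

Derivation:
joint[0] = (0.0000, 0.0000)  (base)
link 0: phi[0] = -10 = -10 deg
  cos(-10 deg) = 0.9848, sin(-10 deg) = -0.1736
  joint[1] = (0.0000, 0.0000) + 4.2 * (0.9848, -0.1736) = (0.0000 + 4.1362, 0.0000 + -0.7293) = (4.1362, -0.7293)
link 1: phi[1] = -10 + 100 = 90 deg
  cos(90 deg) = 0.0000, sin(90 deg) = 1.0000
  joint[2] = (4.1362, -0.7293) + 11.5 * (0.0000, 1.0000) = (4.1362 + 0.0000, -0.7293 + 11.5000) = (4.1362, 10.7707)
End effector: (4.1362, 10.7707)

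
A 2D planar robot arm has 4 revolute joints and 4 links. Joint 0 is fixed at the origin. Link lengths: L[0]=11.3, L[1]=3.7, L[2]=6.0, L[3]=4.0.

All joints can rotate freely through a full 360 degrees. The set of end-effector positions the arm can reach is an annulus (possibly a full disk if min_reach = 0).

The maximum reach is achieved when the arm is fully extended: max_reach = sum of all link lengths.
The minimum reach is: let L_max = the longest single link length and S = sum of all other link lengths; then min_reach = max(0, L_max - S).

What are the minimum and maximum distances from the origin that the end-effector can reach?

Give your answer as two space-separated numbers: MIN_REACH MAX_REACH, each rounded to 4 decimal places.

Link lengths: [11.3, 3.7, 6.0, 4.0]
max_reach = 11.3 + 3.7 + 6 + 4 = 25
L_max = max([11.3, 3.7, 6.0, 4.0]) = 11.3
S (sum of others) = 25 - 11.3 = 13.7
min_reach = max(0, 11.3 - 13.7) = max(0, -2.4) = 0

Answer: 0.0000 25.0000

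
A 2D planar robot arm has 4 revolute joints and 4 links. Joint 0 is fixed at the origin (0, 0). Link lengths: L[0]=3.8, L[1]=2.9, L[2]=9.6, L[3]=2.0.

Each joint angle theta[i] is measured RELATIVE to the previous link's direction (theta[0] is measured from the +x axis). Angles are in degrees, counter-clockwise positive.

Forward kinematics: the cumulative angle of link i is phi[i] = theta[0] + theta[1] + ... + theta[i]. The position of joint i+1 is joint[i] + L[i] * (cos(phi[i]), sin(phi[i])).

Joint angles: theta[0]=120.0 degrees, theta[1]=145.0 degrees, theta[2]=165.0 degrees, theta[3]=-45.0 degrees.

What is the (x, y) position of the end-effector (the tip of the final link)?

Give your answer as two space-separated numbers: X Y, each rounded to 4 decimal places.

joint[0] = (0.0000, 0.0000)  (base)
link 0: phi[0] = 120 = 120 deg
  cos(120 deg) = -0.5000, sin(120 deg) = 0.8660
  joint[1] = (0.0000, 0.0000) + 3.8 * (-0.5000, 0.8660) = (0.0000 + -1.9000, 0.0000 + 3.2909) = (-1.9000, 3.2909)
link 1: phi[1] = 120 + 145 = 265 deg
  cos(265 deg) = -0.0872, sin(265 deg) = -0.9962
  joint[2] = (-1.9000, 3.2909) + 2.9 * (-0.0872, -0.9962) = (-1.9000 + -0.2528, 3.2909 + -2.8890) = (-2.1528, 0.4019)
link 2: phi[2] = 120 + 145 + 165 = 430 deg
  cos(430 deg) = 0.3420, sin(430 deg) = 0.9397
  joint[3] = (-2.1528, 0.4019) + 9.6 * (0.3420, 0.9397) = (-2.1528 + 3.2834, 0.4019 + 9.0210) = (1.1306, 9.4230)
link 3: phi[3] = 120 + 145 + 165 + -45 = 385 deg
  cos(385 deg) = 0.9063, sin(385 deg) = 0.4226
  joint[4] = (1.1306, 9.4230) + 2 * (0.9063, 0.4226) = (1.1306 + 1.8126, 9.4230 + 0.8452) = (2.9433, 10.2682)
End effector: (2.9433, 10.2682)

Answer: 2.9433 10.2682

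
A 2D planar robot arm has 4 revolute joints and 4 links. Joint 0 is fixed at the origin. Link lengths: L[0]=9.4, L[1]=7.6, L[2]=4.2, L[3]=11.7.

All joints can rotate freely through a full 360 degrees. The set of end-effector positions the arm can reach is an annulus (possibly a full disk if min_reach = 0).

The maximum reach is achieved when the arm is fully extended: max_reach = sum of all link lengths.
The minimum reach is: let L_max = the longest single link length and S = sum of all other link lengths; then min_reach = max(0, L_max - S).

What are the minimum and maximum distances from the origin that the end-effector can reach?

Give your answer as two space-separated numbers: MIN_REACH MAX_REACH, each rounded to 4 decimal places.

Answer: 0.0000 32.9000

Derivation:
Link lengths: [9.4, 7.6, 4.2, 11.7]
max_reach = 9.4 + 7.6 + 4.2 + 11.7 = 32.9
L_max = max([9.4, 7.6, 4.2, 11.7]) = 11.7
S (sum of others) = 32.9 - 11.7 = 21.2
min_reach = max(0, 11.7 - 21.2) = max(0, -9.5) = 0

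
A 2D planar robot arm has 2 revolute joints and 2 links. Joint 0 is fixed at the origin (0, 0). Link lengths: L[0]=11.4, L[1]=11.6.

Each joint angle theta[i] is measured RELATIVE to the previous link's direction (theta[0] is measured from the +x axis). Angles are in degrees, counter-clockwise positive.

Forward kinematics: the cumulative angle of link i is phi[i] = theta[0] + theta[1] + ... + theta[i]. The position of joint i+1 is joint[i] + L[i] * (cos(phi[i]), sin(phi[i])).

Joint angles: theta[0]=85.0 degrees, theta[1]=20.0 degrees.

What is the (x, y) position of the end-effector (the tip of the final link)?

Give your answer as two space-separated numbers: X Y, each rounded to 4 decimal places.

joint[0] = (0.0000, 0.0000)  (base)
link 0: phi[0] = 85 = 85 deg
  cos(85 deg) = 0.0872, sin(85 deg) = 0.9962
  joint[1] = (0.0000, 0.0000) + 11.4 * (0.0872, 0.9962) = (0.0000 + 0.9936, 0.0000 + 11.3566) = (0.9936, 11.3566)
link 1: phi[1] = 85 + 20 = 105 deg
  cos(105 deg) = -0.2588, sin(105 deg) = 0.9659
  joint[2] = (0.9936, 11.3566) + 11.6 * (-0.2588, 0.9659) = (0.9936 + -3.0023, 11.3566 + 11.2047) = (-2.0087, 22.5614)
End effector: (-2.0087, 22.5614)

Answer: -2.0087 22.5614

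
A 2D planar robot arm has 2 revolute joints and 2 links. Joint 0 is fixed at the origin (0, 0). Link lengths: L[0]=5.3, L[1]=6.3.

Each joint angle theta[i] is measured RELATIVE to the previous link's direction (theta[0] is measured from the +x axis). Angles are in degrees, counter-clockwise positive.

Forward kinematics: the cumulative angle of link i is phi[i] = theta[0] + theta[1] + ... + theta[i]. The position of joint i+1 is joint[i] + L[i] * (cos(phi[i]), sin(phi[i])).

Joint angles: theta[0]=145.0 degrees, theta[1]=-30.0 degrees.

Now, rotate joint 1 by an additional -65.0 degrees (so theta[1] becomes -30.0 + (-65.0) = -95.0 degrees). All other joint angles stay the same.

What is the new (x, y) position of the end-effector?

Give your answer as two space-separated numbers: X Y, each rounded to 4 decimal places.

joint[0] = (0.0000, 0.0000)  (base)
link 0: phi[0] = 145 = 145 deg
  cos(145 deg) = -0.8192, sin(145 deg) = 0.5736
  joint[1] = (0.0000, 0.0000) + 5.3 * (-0.8192, 0.5736) = (0.0000 + -4.3415, 0.0000 + 3.0400) = (-4.3415, 3.0400)
link 1: phi[1] = 145 + -95 = 50 deg
  cos(50 deg) = 0.6428, sin(50 deg) = 0.7660
  joint[2] = (-4.3415, 3.0400) + 6.3 * (0.6428, 0.7660) = (-4.3415 + 4.0496, 3.0400 + 4.8261) = (-0.2919, 7.8660)
End effector: (-0.2919, 7.8660)

Answer: -0.2919 7.8660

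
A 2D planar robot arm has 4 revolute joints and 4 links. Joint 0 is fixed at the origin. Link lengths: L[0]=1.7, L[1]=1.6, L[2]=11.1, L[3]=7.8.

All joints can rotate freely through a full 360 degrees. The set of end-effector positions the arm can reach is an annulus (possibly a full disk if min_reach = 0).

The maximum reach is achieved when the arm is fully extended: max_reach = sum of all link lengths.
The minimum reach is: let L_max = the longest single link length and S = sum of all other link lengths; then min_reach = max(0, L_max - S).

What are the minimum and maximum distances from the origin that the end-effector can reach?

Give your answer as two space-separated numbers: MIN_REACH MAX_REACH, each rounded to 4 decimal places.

Answer: 0.0000 22.2000

Derivation:
Link lengths: [1.7, 1.6, 11.1, 7.8]
max_reach = 1.7 + 1.6 + 11.1 + 7.8 = 22.2
L_max = max([1.7, 1.6, 11.1, 7.8]) = 11.1
S (sum of others) = 22.2 - 11.1 = 11.1
min_reach = max(0, 11.1 - 11.1) = max(0, 0) = 0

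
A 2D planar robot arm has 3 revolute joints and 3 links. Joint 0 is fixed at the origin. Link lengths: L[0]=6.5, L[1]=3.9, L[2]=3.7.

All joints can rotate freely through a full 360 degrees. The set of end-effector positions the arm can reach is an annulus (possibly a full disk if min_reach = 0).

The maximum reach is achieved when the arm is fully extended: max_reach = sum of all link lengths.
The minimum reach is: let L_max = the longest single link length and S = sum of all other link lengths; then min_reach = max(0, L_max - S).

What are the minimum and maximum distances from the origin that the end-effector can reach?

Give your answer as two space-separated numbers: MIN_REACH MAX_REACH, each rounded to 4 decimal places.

Answer: 0.0000 14.1000

Derivation:
Link lengths: [6.5, 3.9, 3.7]
max_reach = 6.5 + 3.9 + 3.7 = 14.1
L_max = max([6.5, 3.9, 3.7]) = 6.5
S (sum of others) = 14.1 - 6.5 = 7.6
min_reach = max(0, 6.5 - 7.6) = max(0, -1.1) = 0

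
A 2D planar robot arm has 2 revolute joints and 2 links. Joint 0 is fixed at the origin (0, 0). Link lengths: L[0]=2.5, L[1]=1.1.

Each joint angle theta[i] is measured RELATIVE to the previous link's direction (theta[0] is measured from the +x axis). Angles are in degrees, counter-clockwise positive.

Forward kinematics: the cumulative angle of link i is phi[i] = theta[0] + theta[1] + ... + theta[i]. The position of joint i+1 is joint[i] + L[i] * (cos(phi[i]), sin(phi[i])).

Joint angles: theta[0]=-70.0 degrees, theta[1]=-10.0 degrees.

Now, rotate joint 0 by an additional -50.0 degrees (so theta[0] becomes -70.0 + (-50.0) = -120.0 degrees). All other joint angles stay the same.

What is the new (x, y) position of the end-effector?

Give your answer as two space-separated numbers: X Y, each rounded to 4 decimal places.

joint[0] = (0.0000, 0.0000)  (base)
link 0: phi[0] = -120 = -120 deg
  cos(-120 deg) = -0.5000, sin(-120 deg) = -0.8660
  joint[1] = (0.0000, 0.0000) + 2.5 * (-0.5000, -0.8660) = (0.0000 + -1.2500, 0.0000 + -2.1651) = (-1.2500, -2.1651)
link 1: phi[1] = -120 + -10 = -130 deg
  cos(-130 deg) = -0.6428, sin(-130 deg) = -0.7660
  joint[2] = (-1.2500, -2.1651) + 1.1 * (-0.6428, -0.7660) = (-1.2500 + -0.7071, -2.1651 + -0.8426) = (-1.9571, -3.0077)
End effector: (-1.9571, -3.0077)

Answer: -1.9571 -3.0077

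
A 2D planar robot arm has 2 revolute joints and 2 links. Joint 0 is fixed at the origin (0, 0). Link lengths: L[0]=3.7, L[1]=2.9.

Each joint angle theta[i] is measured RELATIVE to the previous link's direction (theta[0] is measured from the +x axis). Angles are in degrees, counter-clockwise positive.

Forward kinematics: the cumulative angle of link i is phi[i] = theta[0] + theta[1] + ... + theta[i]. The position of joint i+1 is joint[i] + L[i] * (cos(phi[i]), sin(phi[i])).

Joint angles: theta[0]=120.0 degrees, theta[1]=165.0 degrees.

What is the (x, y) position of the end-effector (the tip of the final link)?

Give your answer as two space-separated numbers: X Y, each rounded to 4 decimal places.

Answer: -1.0994 0.4031

Derivation:
joint[0] = (0.0000, 0.0000)  (base)
link 0: phi[0] = 120 = 120 deg
  cos(120 deg) = -0.5000, sin(120 deg) = 0.8660
  joint[1] = (0.0000, 0.0000) + 3.7 * (-0.5000, 0.8660) = (0.0000 + -1.8500, 0.0000 + 3.2043) = (-1.8500, 3.2043)
link 1: phi[1] = 120 + 165 = 285 deg
  cos(285 deg) = 0.2588, sin(285 deg) = -0.9659
  joint[2] = (-1.8500, 3.2043) + 2.9 * (0.2588, -0.9659) = (-1.8500 + 0.7506, 3.2043 + -2.8012) = (-1.0994, 0.4031)
End effector: (-1.0994, 0.4031)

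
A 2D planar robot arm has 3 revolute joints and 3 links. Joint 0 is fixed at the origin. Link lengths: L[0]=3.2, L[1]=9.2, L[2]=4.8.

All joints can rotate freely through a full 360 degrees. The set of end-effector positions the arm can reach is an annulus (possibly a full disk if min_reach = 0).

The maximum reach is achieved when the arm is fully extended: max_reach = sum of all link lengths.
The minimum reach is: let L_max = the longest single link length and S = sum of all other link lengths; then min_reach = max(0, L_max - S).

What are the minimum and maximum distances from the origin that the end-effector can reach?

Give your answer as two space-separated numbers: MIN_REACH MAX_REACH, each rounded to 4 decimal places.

Answer: 1.2000 17.2000

Derivation:
Link lengths: [3.2, 9.2, 4.8]
max_reach = 3.2 + 9.2 + 4.8 = 17.2
L_max = max([3.2, 9.2, 4.8]) = 9.2
S (sum of others) = 17.2 - 9.2 = 8
min_reach = max(0, 9.2 - 8) = max(0, 1.2) = 1.2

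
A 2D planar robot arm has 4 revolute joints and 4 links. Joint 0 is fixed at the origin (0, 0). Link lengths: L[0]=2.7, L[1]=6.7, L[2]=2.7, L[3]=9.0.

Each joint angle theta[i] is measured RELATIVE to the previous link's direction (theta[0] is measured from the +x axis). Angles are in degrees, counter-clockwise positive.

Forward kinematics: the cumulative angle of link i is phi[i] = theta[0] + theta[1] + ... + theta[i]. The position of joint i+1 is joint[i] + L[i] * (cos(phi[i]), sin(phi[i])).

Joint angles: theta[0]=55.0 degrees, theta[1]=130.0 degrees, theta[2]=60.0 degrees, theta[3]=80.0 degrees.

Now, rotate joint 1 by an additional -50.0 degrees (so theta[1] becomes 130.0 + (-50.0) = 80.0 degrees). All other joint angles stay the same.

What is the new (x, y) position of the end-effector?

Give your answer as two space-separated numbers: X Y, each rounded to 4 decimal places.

Answer: -5.0126 -2.7152

Derivation:
joint[0] = (0.0000, 0.0000)  (base)
link 0: phi[0] = 55 = 55 deg
  cos(55 deg) = 0.5736, sin(55 deg) = 0.8192
  joint[1] = (0.0000, 0.0000) + 2.7 * (0.5736, 0.8192) = (0.0000 + 1.5487, 0.0000 + 2.2117) = (1.5487, 2.2117)
link 1: phi[1] = 55 + 80 = 135 deg
  cos(135 deg) = -0.7071, sin(135 deg) = 0.7071
  joint[2] = (1.5487, 2.2117) + 6.7 * (-0.7071, 0.7071) = (1.5487 + -4.7376, 2.2117 + 4.7376) = (-3.1890, 6.9493)
link 2: phi[2] = 55 + 80 + 60 = 195 deg
  cos(195 deg) = -0.9659, sin(195 deg) = -0.2588
  joint[3] = (-3.1890, 6.9493) + 2.7 * (-0.9659, -0.2588) = (-3.1890 + -2.6080, 6.9493 + -0.6988) = (-5.7970, 6.2505)
link 3: phi[3] = 55 + 80 + 60 + 80 = 275 deg
  cos(275 deg) = 0.0872, sin(275 deg) = -0.9962
  joint[4] = (-5.7970, 6.2505) + 9 * (0.0872, -0.9962) = (-5.7970 + 0.7844, 6.2505 + -8.9658) = (-5.0126, -2.7152)
End effector: (-5.0126, -2.7152)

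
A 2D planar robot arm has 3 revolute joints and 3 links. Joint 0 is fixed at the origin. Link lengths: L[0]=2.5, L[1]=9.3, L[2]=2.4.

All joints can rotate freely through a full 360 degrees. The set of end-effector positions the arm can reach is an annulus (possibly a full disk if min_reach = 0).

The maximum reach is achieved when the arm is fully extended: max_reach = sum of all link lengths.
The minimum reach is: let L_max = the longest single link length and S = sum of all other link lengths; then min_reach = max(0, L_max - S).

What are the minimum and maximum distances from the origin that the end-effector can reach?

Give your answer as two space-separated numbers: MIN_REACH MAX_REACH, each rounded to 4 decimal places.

Answer: 4.4000 14.2000

Derivation:
Link lengths: [2.5, 9.3, 2.4]
max_reach = 2.5 + 9.3 + 2.4 = 14.2
L_max = max([2.5, 9.3, 2.4]) = 9.3
S (sum of others) = 14.2 - 9.3 = 4.9
min_reach = max(0, 9.3 - 4.9) = max(0, 4.4) = 4.4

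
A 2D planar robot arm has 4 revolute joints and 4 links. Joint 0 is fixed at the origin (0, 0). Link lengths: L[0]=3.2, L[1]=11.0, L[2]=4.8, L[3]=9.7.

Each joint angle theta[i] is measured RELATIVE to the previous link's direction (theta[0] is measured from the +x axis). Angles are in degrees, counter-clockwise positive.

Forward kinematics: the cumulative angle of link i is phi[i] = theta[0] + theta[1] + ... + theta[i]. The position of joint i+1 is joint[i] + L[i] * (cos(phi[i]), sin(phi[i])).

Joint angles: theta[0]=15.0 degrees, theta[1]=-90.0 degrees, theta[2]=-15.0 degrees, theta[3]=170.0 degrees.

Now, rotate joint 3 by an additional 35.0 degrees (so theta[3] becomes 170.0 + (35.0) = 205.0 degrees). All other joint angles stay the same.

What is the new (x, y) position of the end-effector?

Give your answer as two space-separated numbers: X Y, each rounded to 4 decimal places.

Answer: 1.8386 -5.8058

Derivation:
joint[0] = (0.0000, 0.0000)  (base)
link 0: phi[0] = 15 = 15 deg
  cos(15 deg) = 0.9659, sin(15 deg) = 0.2588
  joint[1] = (0.0000, 0.0000) + 3.2 * (0.9659, 0.2588) = (0.0000 + 3.0910, 0.0000 + 0.8282) = (3.0910, 0.8282)
link 1: phi[1] = 15 + -90 = -75 deg
  cos(-75 deg) = 0.2588, sin(-75 deg) = -0.9659
  joint[2] = (3.0910, 0.8282) + 11 * (0.2588, -0.9659) = (3.0910 + 2.8470, 0.8282 + -10.6252) = (5.9380, -9.7970)
link 2: phi[2] = 15 + -90 + -15 = -90 deg
  cos(-90 deg) = 0.0000, sin(-90 deg) = -1.0000
  joint[3] = (5.9380, -9.7970) + 4.8 * (0.0000, -1.0000) = (5.9380 + 0.0000, -9.7970 + -4.8000) = (5.9380, -14.5970)
link 3: phi[3] = 15 + -90 + -15 + 205 = 115 deg
  cos(115 deg) = -0.4226, sin(115 deg) = 0.9063
  joint[4] = (5.9380, -14.5970) + 9.7 * (-0.4226, 0.9063) = (5.9380 + -4.0994, -14.5970 + 8.7912) = (1.8386, -5.8058)
End effector: (1.8386, -5.8058)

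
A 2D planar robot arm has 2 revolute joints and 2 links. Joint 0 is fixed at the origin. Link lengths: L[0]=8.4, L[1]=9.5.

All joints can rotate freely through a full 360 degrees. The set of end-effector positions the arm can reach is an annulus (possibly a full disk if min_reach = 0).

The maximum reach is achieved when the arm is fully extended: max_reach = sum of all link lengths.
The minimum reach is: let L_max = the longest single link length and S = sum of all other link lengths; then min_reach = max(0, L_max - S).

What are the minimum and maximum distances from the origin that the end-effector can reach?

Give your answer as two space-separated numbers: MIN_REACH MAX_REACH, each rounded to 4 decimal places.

Link lengths: [8.4, 9.5]
max_reach = 8.4 + 9.5 = 17.9
L_max = max([8.4, 9.5]) = 9.5
S (sum of others) = 17.9 - 9.5 = 8.4
min_reach = max(0, 9.5 - 8.4) = max(0, 1.1) = 1.1

Answer: 1.1000 17.9000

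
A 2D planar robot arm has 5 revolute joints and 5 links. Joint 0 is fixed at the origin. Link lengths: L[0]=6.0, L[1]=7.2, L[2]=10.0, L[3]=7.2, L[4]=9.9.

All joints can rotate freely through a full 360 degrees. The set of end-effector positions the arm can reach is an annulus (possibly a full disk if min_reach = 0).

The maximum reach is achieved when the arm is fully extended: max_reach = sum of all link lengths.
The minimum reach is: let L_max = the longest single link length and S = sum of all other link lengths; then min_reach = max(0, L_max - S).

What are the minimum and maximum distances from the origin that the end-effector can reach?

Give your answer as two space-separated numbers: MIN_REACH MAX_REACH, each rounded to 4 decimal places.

Link lengths: [6.0, 7.2, 10.0, 7.2, 9.9]
max_reach = 6 + 7.2 + 10 + 7.2 + 9.9 = 40.3
L_max = max([6.0, 7.2, 10.0, 7.2, 9.9]) = 10
S (sum of others) = 40.3 - 10 = 30.3
min_reach = max(0, 10 - 30.3) = max(0, -20.3) = 0

Answer: 0.0000 40.3000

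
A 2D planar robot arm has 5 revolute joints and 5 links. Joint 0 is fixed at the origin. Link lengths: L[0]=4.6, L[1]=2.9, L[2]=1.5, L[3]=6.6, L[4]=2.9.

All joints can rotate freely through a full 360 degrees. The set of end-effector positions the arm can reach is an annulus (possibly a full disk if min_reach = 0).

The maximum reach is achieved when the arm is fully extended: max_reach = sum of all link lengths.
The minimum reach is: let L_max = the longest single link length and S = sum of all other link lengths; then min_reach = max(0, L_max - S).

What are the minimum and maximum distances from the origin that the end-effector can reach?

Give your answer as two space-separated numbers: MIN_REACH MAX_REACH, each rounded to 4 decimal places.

Link lengths: [4.6, 2.9, 1.5, 6.6, 2.9]
max_reach = 4.6 + 2.9 + 1.5 + 6.6 + 2.9 = 18.5
L_max = max([4.6, 2.9, 1.5, 6.6, 2.9]) = 6.6
S (sum of others) = 18.5 - 6.6 = 11.9
min_reach = max(0, 6.6 - 11.9) = max(0, -5.3) = 0

Answer: 0.0000 18.5000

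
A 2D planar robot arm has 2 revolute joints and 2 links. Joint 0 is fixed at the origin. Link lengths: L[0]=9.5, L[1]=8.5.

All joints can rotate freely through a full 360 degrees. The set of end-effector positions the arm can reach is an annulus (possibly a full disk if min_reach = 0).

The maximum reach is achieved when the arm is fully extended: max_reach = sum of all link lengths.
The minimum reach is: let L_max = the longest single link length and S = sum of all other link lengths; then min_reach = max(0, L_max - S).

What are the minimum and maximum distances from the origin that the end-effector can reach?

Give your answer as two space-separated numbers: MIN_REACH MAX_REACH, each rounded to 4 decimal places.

Link lengths: [9.5, 8.5]
max_reach = 9.5 + 8.5 = 18
L_max = max([9.5, 8.5]) = 9.5
S (sum of others) = 18 - 9.5 = 8.5
min_reach = max(0, 9.5 - 8.5) = max(0, 1) = 1

Answer: 1.0000 18.0000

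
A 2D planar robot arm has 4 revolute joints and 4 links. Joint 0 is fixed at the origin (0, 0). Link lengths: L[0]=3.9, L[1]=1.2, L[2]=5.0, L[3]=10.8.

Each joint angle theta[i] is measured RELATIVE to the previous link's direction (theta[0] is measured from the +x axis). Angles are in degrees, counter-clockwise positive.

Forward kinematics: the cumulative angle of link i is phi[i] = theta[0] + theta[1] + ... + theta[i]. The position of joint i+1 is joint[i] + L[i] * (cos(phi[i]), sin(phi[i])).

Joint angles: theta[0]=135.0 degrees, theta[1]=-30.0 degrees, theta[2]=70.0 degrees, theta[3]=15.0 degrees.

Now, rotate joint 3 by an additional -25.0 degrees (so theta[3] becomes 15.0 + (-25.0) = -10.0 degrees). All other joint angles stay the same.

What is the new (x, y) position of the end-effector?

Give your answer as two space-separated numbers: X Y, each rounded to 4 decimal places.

Answer: -18.4813 7.1479

Derivation:
joint[0] = (0.0000, 0.0000)  (base)
link 0: phi[0] = 135 = 135 deg
  cos(135 deg) = -0.7071, sin(135 deg) = 0.7071
  joint[1] = (0.0000, 0.0000) + 3.9 * (-0.7071, 0.7071) = (0.0000 + -2.7577, 0.0000 + 2.7577) = (-2.7577, 2.7577)
link 1: phi[1] = 135 + -30 = 105 deg
  cos(105 deg) = -0.2588, sin(105 deg) = 0.9659
  joint[2] = (-2.7577, 2.7577) + 1.2 * (-0.2588, 0.9659) = (-2.7577 + -0.3106, 2.7577 + 1.1591) = (-3.0683, 3.9168)
link 2: phi[2] = 135 + -30 + 70 = 175 deg
  cos(175 deg) = -0.9962, sin(175 deg) = 0.0872
  joint[3] = (-3.0683, 3.9168) + 5 * (-0.9962, 0.0872) = (-3.0683 + -4.9810, 3.9168 + 0.4358) = (-8.0493, 4.3526)
link 3: phi[3] = 135 + -30 + 70 + -10 = 165 deg
  cos(165 deg) = -0.9659, sin(165 deg) = 0.2588
  joint[4] = (-8.0493, 4.3526) + 10.8 * (-0.9659, 0.2588) = (-8.0493 + -10.4320, 4.3526 + 2.7952) = (-18.4813, 7.1479)
End effector: (-18.4813, 7.1479)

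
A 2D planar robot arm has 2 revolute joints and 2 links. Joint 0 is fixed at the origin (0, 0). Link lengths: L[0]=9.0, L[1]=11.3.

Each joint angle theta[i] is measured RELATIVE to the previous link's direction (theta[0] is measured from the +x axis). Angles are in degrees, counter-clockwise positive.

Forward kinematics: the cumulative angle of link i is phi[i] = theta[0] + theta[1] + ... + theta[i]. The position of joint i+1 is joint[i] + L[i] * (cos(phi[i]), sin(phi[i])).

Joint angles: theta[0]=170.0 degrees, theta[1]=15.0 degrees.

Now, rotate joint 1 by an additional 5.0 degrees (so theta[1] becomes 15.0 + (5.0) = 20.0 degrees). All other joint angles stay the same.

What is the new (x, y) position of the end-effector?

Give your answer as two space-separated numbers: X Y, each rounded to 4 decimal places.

Answer: -19.9916 -0.3994

Derivation:
joint[0] = (0.0000, 0.0000)  (base)
link 0: phi[0] = 170 = 170 deg
  cos(170 deg) = -0.9848, sin(170 deg) = 0.1736
  joint[1] = (0.0000, 0.0000) + 9 * (-0.9848, 0.1736) = (0.0000 + -8.8633, 0.0000 + 1.5628) = (-8.8633, 1.5628)
link 1: phi[1] = 170 + 20 = 190 deg
  cos(190 deg) = -0.9848, sin(190 deg) = -0.1736
  joint[2] = (-8.8633, 1.5628) + 11.3 * (-0.9848, -0.1736) = (-8.8633 + -11.1283, 1.5628 + -1.9622) = (-19.9916, -0.3994)
End effector: (-19.9916, -0.3994)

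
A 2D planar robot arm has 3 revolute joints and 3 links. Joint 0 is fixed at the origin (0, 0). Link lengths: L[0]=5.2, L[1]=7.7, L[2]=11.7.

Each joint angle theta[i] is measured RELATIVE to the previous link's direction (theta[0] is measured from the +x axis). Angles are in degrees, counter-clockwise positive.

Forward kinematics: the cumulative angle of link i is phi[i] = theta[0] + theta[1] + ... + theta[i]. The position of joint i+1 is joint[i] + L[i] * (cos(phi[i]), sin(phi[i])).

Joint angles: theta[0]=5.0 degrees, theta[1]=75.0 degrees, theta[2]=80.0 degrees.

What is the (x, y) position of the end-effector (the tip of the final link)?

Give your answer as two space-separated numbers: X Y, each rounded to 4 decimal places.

joint[0] = (0.0000, 0.0000)  (base)
link 0: phi[0] = 5 = 5 deg
  cos(5 deg) = 0.9962, sin(5 deg) = 0.0872
  joint[1] = (0.0000, 0.0000) + 5.2 * (0.9962, 0.0872) = (0.0000 + 5.1802, 0.0000 + 0.4532) = (5.1802, 0.4532)
link 1: phi[1] = 5 + 75 = 80 deg
  cos(80 deg) = 0.1736, sin(80 deg) = 0.9848
  joint[2] = (5.1802, 0.4532) + 7.7 * (0.1736, 0.9848) = (5.1802 + 1.3371, 0.4532 + 7.5830) = (6.5173, 8.0362)
link 2: phi[2] = 5 + 75 + 80 = 160 deg
  cos(160 deg) = -0.9397, sin(160 deg) = 0.3420
  joint[3] = (6.5173, 8.0362) + 11.7 * (-0.9397, 0.3420) = (6.5173 + -10.9944, 8.0362 + 4.0016) = (-4.4771, 12.0379)
End effector: (-4.4771, 12.0379)

Answer: -4.4771 12.0379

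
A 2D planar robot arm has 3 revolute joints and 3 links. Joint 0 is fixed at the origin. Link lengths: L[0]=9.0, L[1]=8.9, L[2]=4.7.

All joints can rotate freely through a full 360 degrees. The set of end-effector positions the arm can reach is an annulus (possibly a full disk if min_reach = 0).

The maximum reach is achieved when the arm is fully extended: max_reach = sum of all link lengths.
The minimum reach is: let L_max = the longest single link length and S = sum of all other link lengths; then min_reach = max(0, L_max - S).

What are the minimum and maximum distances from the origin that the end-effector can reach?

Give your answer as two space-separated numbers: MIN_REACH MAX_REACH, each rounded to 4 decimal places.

Answer: 0.0000 22.6000

Derivation:
Link lengths: [9.0, 8.9, 4.7]
max_reach = 9 + 8.9 + 4.7 = 22.6
L_max = max([9.0, 8.9, 4.7]) = 9
S (sum of others) = 22.6 - 9 = 13.6
min_reach = max(0, 9 - 13.6) = max(0, -4.6) = 0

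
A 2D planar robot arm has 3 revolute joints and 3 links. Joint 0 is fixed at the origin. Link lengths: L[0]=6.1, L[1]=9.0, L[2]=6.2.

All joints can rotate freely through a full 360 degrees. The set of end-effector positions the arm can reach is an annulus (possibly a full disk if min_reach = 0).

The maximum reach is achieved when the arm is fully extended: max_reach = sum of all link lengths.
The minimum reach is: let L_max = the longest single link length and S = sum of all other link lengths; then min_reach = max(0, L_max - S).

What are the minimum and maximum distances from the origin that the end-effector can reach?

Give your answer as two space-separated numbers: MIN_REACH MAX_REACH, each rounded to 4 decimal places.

Answer: 0.0000 21.3000

Derivation:
Link lengths: [6.1, 9.0, 6.2]
max_reach = 6.1 + 9 + 6.2 = 21.3
L_max = max([6.1, 9.0, 6.2]) = 9
S (sum of others) = 21.3 - 9 = 12.3
min_reach = max(0, 9 - 12.3) = max(0, -3.3) = 0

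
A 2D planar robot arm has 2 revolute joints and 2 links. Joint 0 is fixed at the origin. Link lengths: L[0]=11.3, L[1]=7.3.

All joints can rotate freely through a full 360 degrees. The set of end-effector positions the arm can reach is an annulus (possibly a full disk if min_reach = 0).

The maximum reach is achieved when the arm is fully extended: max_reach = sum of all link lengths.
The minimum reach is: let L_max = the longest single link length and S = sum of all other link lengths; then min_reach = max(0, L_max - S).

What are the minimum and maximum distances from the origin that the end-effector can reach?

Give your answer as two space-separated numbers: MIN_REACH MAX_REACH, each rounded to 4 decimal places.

Link lengths: [11.3, 7.3]
max_reach = 11.3 + 7.3 = 18.6
L_max = max([11.3, 7.3]) = 11.3
S (sum of others) = 18.6 - 11.3 = 7.3
min_reach = max(0, 11.3 - 7.3) = max(0, 4) = 4

Answer: 4.0000 18.6000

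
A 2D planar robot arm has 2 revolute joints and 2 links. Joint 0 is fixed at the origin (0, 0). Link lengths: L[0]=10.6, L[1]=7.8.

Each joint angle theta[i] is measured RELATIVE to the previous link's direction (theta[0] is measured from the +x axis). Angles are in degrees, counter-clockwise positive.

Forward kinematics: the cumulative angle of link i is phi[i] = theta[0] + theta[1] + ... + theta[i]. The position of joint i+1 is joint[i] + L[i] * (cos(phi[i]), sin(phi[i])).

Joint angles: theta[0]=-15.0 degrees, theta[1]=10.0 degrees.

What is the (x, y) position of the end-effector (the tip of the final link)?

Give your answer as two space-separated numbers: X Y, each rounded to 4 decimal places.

Answer: 18.0091 -3.4233

Derivation:
joint[0] = (0.0000, 0.0000)  (base)
link 0: phi[0] = -15 = -15 deg
  cos(-15 deg) = 0.9659, sin(-15 deg) = -0.2588
  joint[1] = (0.0000, 0.0000) + 10.6 * (0.9659, -0.2588) = (0.0000 + 10.2388, 0.0000 + -2.7435) = (10.2388, -2.7435)
link 1: phi[1] = -15 + 10 = -5 deg
  cos(-5 deg) = 0.9962, sin(-5 deg) = -0.0872
  joint[2] = (10.2388, -2.7435) + 7.8 * (0.9962, -0.0872) = (10.2388 + 7.7703, -2.7435 + -0.6798) = (18.0091, -3.4233)
End effector: (18.0091, -3.4233)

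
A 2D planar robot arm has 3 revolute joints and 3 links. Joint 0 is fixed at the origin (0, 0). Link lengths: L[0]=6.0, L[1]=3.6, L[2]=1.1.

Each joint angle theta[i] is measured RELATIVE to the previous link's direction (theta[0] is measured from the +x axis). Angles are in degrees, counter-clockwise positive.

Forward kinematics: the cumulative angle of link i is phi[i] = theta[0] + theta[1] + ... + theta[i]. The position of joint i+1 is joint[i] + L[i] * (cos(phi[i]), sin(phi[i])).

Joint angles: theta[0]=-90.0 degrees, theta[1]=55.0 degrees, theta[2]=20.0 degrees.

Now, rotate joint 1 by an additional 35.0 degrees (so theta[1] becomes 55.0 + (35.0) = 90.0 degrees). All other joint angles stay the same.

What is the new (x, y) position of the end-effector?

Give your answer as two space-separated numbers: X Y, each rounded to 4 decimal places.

Answer: 4.6337 -5.6238

Derivation:
joint[0] = (0.0000, 0.0000)  (base)
link 0: phi[0] = -90 = -90 deg
  cos(-90 deg) = 0.0000, sin(-90 deg) = -1.0000
  joint[1] = (0.0000, 0.0000) + 6 * (0.0000, -1.0000) = (0.0000 + 0.0000, 0.0000 + -6.0000) = (0.0000, -6.0000)
link 1: phi[1] = -90 + 90 = 0 deg
  cos(0 deg) = 1.0000, sin(0 deg) = 0.0000
  joint[2] = (0.0000, -6.0000) + 3.6 * (1.0000, 0.0000) = (0.0000 + 3.6000, -6.0000 + 0.0000) = (3.6000, -6.0000)
link 2: phi[2] = -90 + 90 + 20 = 20 deg
  cos(20 deg) = 0.9397, sin(20 deg) = 0.3420
  joint[3] = (3.6000, -6.0000) + 1.1 * (0.9397, 0.3420) = (3.6000 + 1.0337, -6.0000 + 0.3762) = (4.6337, -5.6238)
End effector: (4.6337, -5.6238)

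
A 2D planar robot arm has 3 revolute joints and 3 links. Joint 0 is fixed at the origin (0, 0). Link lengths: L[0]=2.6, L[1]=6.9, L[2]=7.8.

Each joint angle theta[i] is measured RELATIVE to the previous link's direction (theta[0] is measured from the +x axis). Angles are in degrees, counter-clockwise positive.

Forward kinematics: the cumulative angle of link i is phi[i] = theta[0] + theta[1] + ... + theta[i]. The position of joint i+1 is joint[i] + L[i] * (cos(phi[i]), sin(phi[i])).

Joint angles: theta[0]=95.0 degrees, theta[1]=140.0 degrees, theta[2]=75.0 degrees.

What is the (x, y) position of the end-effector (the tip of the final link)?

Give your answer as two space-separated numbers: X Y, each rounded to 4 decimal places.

joint[0] = (0.0000, 0.0000)  (base)
link 0: phi[0] = 95 = 95 deg
  cos(95 deg) = -0.0872, sin(95 deg) = 0.9962
  joint[1] = (0.0000, 0.0000) + 2.6 * (-0.0872, 0.9962) = (0.0000 + -0.2266, 0.0000 + 2.5901) = (-0.2266, 2.5901)
link 1: phi[1] = 95 + 140 = 235 deg
  cos(235 deg) = -0.5736, sin(235 deg) = -0.8192
  joint[2] = (-0.2266, 2.5901) + 6.9 * (-0.5736, -0.8192) = (-0.2266 + -3.9577, 2.5901 + -5.6521) = (-4.1843, -3.0620)
link 2: phi[2] = 95 + 140 + 75 = 310 deg
  cos(310 deg) = 0.6428, sin(310 deg) = -0.7660
  joint[3] = (-4.1843, -3.0620) + 7.8 * (0.6428, -0.7660) = (-4.1843 + 5.0137, -3.0620 + -5.9751) = (0.8295, -9.0372)
End effector: (0.8295, -9.0372)

Answer: 0.8295 -9.0372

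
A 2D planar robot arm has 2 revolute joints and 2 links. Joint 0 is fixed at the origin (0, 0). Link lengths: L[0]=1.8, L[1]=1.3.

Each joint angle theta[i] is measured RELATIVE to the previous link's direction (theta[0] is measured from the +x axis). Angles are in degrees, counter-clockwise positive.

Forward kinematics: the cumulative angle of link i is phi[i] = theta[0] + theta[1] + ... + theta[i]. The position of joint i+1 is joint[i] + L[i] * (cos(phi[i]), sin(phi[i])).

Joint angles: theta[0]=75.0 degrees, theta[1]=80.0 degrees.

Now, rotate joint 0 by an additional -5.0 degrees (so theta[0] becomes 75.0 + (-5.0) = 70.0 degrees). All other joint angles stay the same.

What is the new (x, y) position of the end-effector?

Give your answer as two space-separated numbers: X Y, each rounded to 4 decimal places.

joint[0] = (0.0000, 0.0000)  (base)
link 0: phi[0] = 70 = 70 deg
  cos(70 deg) = 0.3420, sin(70 deg) = 0.9397
  joint[1] = (0.0000, 0.0000) + 1.8 * (0.3420, 0.9397) = (0.0000 + 0.6156, 0.0000 + 1.6914) = (0.6156, 1.6914)
link 1: phi[1] = 70 + 80 = 150 deg
  cos(150 deg) = -0.8660, sin(150 deg) = 0.5000
  joint[2] = (0.6156, 1.6914) + 1.3 * (-0.8660, 0.5000) = (0.6156 + -1.1258, 1.6914 + 0.6500) = (-0.5102, 2.3414)
End effector: (-0.5102, 2.3414)

Answer: -0.5102 2.3414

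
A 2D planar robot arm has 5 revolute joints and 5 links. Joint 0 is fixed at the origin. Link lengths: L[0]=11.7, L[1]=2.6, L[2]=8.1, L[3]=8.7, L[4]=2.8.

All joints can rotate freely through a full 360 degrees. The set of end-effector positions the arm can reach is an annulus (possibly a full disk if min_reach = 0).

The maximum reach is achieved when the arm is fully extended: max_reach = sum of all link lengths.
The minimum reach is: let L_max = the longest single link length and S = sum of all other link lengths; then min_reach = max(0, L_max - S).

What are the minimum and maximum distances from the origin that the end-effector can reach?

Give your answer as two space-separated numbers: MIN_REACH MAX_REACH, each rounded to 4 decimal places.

Answer: 0.0000 33.9000

Derivation:
Link lengths: [11.7, 2.6, 8.1, 8.7, 2.8]
max_reach = 11.7 + 2.6 + 8.1 + 8.7 + 2.8 = 33.9
L_max = max([11.7, 2.6, 8.1, 8.7, 2.8]) = 11.7
S (sum of others) = 33.9 - 11.7 = 22.2
min_reach = max(0, 11.7 - 22.2) = max(0, -10.5) = 0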